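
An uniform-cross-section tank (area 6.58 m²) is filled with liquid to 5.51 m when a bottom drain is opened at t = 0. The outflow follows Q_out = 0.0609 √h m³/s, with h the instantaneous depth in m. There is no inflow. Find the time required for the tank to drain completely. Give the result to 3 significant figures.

A dh/dt = −Q_out = −0.0609 √h.
∫ h^(−1/2) dh = −(0.0609/A) ∫ dt, giving 2√h = 2√h₀ − (0.0609/A) t.
Set h = 0: 2√h₀ = (0.0609/A) t_empty ⇒ t_empty = 2A√h₀/0.0609.
t_empty = 2·6.58·√5.51/0.0609 = 13.160·2.3473/0.0609 = 507.24 s.

507 s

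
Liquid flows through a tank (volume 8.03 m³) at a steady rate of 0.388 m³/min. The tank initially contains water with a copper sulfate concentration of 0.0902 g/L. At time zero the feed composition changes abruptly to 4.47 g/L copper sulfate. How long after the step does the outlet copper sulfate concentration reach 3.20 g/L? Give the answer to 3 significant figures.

Accumulation = in − out for the solute gives V dC/dt = Q(C_in − C), so τ = V/Q = 20.696 min.
C(t) = C_in + (C₀ − C_in) e^(−t/τ). Set C = 3.20 and solve for t:
e^(−t/τ) = (C − C_in)/(C₀ − C_in) = (3.20 − 4.47)/(0.0902 − 4.47) = 0.28997
t = −τ ln(…) = 20.696 × 1.2380 = 25.621 min.

25.6 min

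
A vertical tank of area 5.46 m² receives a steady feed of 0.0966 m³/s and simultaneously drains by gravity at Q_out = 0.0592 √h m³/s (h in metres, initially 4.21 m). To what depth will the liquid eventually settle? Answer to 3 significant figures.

2.66 m

Level balance: A dh/dt = 0.0966 − 0.0592 √h. Setting dh/dt = 0:
Q_in = 0.0592 √h_ss ⇒ √h_ss = 0.0966/0.0592 = 1.6318.
h_ss = 1.6318² = 2.6626 m. (Since h₀ = 4.21 m > h_ss, the level will fall toward this value.)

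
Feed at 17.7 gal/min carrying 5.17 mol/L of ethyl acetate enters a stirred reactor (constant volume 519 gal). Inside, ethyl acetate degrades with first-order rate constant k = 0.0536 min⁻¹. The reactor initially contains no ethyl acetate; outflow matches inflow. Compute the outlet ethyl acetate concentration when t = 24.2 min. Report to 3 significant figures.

1.77 mol/L

Accumulation = in − out − consumed: V dC/dt = Q C_in − Q C − k V C.
This is linear with rate a = Q/V + k = 0.087704 min⁻¹.
C_ss = Q C_in/(Q + kV) = 2.0104 mol/L; C(t) = C_ss + (C₀ − C_ss) e^(−a t).
C(24.2) = 2.0104 + (-2.0104)·e^(−0.087704·24.2) = 2.0104 + (-2.0104)·0.11974 = 1.7697 mol/L.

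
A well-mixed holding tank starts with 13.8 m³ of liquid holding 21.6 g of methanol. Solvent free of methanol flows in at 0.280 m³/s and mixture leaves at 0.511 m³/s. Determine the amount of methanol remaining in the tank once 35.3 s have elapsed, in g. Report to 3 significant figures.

Total volume: dV/dt = Q_in − Q_out = -0.23100 m³/s, so V(t) = 13.8 − 0.23100 t and V(35.3) = 5.6457 m³.
Solute balance: dm/dt = 0 − Q_out C = −Q_out m/V(t).
dm/m = −Q_out dt/(V₀ − 0.23100 t); integrating gives ln(m/m₀) = −(Q_out/(Q_in−Q_out)) ln(V/V₀).
m = m₀ (V₀/V)^(Q_out/(Q_in−Q_out)) = 21.6 × (13.8/5.6457)^(-2.2121) = 2.9908 g.

2.99 g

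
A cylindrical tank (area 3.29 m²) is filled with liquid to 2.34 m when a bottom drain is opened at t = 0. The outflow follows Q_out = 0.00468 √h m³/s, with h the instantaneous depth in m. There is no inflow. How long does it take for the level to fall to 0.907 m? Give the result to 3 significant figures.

812 s

A dh/dt = −Q_out = −0.00468 √h.
Separate and integrate: 2(√h − √h₀) = −(0.00468/A) t.
t = 2A(√h₀ − √h)/0.00468 = 2·3.29·(√2.34 − √0.907)/0.00468
  = 6.5800 × (1.5297 − 0.95237) / 0.00468 = 811.73 s.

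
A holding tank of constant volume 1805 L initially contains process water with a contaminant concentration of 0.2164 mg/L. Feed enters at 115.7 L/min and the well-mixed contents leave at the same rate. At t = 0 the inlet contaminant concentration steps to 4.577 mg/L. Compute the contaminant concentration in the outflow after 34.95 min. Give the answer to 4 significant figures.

Accumulation = in − out for the solute gives V dC/dt = Q(C_in − C).
Time constant τ = V/Q = 1805/115.7 = 15.6007 min.
C approaches C_in exponentially: C(t) = C_in + (C₀ − C_in) e^(−t/τ).
C(34.95) = 4.577 + (0.2164 − 4.577)·e^(−34.95/15.6007) = 4.577 + (-4.36060)·0.106428 = 4.11291 mg/L.

4.113 mg/L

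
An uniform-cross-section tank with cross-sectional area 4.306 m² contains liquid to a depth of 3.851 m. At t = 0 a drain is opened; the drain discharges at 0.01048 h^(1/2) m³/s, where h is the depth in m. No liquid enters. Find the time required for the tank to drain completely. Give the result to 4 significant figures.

With no inflow, A dh/dt = −0.01048 √h.
Separate and integrate: 2(√h − √h₀) = −(0.01048/A) t.
Tank is empty when √h = 0: t_empty = 2A√h₀/0.01048.
t_empty = 2·4.306·√3.851/0.01048 = 8.61200·1.96240/0.01048 = 1612.61 s.

1613 s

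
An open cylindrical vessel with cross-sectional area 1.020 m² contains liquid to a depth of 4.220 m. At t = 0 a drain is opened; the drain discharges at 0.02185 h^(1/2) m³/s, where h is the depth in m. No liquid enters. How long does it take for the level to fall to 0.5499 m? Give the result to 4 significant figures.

122.6 s

A dh/dt = −Q_out = −0.02185 √h.
∫ h^(−1/2) dh = −(0.02185/A) ∫ dt, giving 2√h = 2√h₀ − (0.02185/A) t.
t = 2A(√h₀ − √h)/0.02185 = 2·1.020·(√4.220 − √0.5499)/0.02185
  = 2.04000 × (2.05426 − 0.741552) / 0.02185 = 122.560 s.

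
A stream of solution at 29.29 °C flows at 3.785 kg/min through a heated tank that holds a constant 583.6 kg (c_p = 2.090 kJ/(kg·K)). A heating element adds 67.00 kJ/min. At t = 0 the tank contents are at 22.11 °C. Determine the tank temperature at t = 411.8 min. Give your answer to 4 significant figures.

36.68 °C

M c_p dT/dt = ṁ c_p (T_in − T) + Q̇.
Rearrange: dT/dt = (T_ss − T)/τ with τ = M/ṁ = 154.188 min and T_ss = T_in + Q̇/(ṁ c_p) = 37.7596 °C.
Solution: T(t) = T_ss + (T₀ − T_ss) e^(−t/τ).
T(411.8) = 37.7596 + (-15.6496)·e^(−411.8/154.188) = 37.7596 + (-15.6496)·0.0691987 = 36.6767 °C.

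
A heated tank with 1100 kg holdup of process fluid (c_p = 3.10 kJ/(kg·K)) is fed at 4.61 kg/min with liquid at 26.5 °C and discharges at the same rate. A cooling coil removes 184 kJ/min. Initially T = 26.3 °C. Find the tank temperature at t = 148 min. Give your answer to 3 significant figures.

20.4 °C

Energy balance: M c_p dT/dt = ṁ c_p (T_in − T) − 184.
τ = M/ṁ = 238.61 min; T_ss = T_in − Q̇/(ṁ c_p) = 26.5 − 184/(4.61·3.10) = 13.625 °C.
Solution: T(t) = T_ss + (T₀ − T_ss) e^(−t/τ).
T(148) = 13.625 + (12.675)·e^(−148/238.61) = 13.625 + (12.675)·0.53781 = 20.442 °C.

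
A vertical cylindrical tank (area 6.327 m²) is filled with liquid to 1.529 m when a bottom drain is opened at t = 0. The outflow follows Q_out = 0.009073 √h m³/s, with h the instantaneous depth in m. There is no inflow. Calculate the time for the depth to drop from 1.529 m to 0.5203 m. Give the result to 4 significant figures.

Volume balance on the tank: A dh/dt = −0.009073 √h.
Separate and integrate: 2(√h − √h₀) = −(0.009073/A) t.
t = 2A(√h₀ − √h)/0.009073 = 2·6.327·(√1.529 − √0.5203)/0.009073
  = 12.6540 × (1.23653 − 0.721318) / 0.009073 = 718.556 s.

718.6 s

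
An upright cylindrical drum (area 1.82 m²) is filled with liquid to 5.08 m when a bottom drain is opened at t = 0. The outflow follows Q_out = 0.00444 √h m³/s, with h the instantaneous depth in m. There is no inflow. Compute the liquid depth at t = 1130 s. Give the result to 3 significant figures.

0.767 m

Volume balance on the tank: A dh/dt = −0.00444 √h.
∫ h^(−1/2) dh = −(0.00444/A) ∫ dt, giving 2√h = 2√h₀ − (0.00444/A) t.
√h = √5.08 − 0.00444·1130/(2·1.82) = 2.2539 − 1.3784 = 0.87553.
h = 0.87553² = 0.76656 m.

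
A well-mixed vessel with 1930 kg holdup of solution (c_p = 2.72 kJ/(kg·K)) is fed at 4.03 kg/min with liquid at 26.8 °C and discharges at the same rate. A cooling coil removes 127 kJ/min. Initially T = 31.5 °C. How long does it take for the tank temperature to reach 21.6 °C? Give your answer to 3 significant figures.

448 min

Heat balance on the well-mixed liquid: M c_p dT/dt = ṁ c_p (T_in − T) − 127.
τ = M/ṁ = 478.91 min; T_ss = T_in − Q̇/(ṁ c_p) = 15.214 °C.
T(t) = T_ss + (T₀ − T_ss) e^(−t/τ). Set T = 21.6:
e^(−t/τ) = (21.6 − 15.214)/(31.5 − 15.214) = 0.39211
t = −478.91 · ln(0.39211) = 448.36 min.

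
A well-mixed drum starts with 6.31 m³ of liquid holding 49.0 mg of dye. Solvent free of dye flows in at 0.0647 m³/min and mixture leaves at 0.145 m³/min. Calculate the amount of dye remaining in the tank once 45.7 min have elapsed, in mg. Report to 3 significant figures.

Let m(t) be the amount of dye. Volume: V(t) = V₀ + (Q_in − Q_out) t = 6.31 − 0.080300 t; V(45.7) = 2.6403 m³.
Solute balance: dm/dt = 0 − Q_out C = −Q_out m/V(t).
dm/m = −Q_out dt/(V₀ − 0.080300 t); integrating gives ln(m/m₀) = −(Q_out/(Q_in−Q_out)) ln(V/V₀).
m = m₀ (V₀/V)^(Q_out/(Q_in−Q_out)) = 49.0 × (6.31/2.6403)^(-1.8057) = 10.161 mg.

10.2 mg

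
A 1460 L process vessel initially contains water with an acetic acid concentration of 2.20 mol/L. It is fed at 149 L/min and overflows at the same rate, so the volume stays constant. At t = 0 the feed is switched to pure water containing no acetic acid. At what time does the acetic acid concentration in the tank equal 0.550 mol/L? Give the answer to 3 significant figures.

Species balance: V dC/dt = Q(C_in − C) ⇒ τ = V/Q = 9.7987 min.
C(t) = C_in + (C₀ − C_in) e^(−t/τ). Set C = 0.550 and solve for t:
e^(−t/τ) = (C − C_in)/(C₀ − C_in) = (0.550 − 0)/(2.20 − 0) = 0.25000
t = −τ ln(…) = 9.7987 × 1.3863 = 13.584 min.

13.6 min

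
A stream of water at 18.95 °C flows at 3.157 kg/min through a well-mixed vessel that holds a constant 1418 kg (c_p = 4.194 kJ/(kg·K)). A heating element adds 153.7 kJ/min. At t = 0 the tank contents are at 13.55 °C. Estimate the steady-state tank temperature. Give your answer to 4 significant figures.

30.56 °C

M c_p dT/dt = ṁ c_p (T_in − T) + Q̇.
At steady state dT/dt = 0 ⇒ T_ss = T_in + Q̇/(ṁ c_p) = 18.95 + 153.7/(3.157·4.194) = 30.5584 °C.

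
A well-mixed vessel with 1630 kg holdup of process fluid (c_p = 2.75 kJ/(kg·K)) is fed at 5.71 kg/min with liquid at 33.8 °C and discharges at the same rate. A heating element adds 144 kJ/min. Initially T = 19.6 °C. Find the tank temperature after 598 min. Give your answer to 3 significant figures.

40.1 °C

First-law balance (no shaft work): M c_p dT/dt = ṁ c_p (T_in − T) + 144.
Rearrange: dT/dt = (T_ss − T)/τ with τ = M/ṁ = 285.46 min and T_ss = T_in + Q̇/(ṁ c_p) = 42.971 °C.
Solution: T(t) = T_ss + (T₀ − T_ss) e^(−t/τ).
T(598) = 42.971 + (-23.371)·e^(−598/285.46) = 42.971 + (-23.371)·0.12309 = 40.094 °C.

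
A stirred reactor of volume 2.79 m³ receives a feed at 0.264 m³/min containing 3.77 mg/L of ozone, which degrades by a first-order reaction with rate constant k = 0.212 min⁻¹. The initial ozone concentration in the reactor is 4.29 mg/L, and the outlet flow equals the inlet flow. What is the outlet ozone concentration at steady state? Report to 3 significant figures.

1.16 mg/L

V dC/dt = Q(C_in − C) − k V C.
Steady state (dC/dt = 0): C_ss = Q C_in/(Q + kV) = C_in/(1 + kV/Q).
C_ss = 0.264·3.77/(0.264 + 0.212·2.79) = 0.99528/0.85548 = 1.1634 mg/L.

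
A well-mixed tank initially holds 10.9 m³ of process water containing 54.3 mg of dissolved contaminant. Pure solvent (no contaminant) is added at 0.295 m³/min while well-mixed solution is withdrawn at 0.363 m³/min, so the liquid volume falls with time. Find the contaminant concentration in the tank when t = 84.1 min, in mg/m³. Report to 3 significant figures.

Total volume: dV/dt = Q_in − Q_out = -0.068000 m³/min, so V(t) = 10.9 − 0.068000 t and V(84.1) = 5.1812 m³.
Solute balance: dm/dt = 0 − Q_out C = −Q_out m/V(t).
Separate: dm/m = −Q_out dt/V(t) ⇒ ln(m/m₀) = −(Q_out/(Q_in−Q_out)) ln(V/V₀).
m = m₀ (V₀/V)^(Q_out/(Q_in−Q_out)) = 54.3 × (10.9/5.1812)^(-5.3382) = 1.0246 mg.
C = m/V = 1.0246/5.1812 = 0.19776 mg/m³.

0.198 mg/m³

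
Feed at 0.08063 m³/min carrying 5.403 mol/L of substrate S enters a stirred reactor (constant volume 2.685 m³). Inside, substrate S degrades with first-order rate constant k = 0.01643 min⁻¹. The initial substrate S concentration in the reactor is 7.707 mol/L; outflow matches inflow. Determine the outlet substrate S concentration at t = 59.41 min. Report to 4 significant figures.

3.759 mol/L

Accumulation = in − out − consumed: V dC/dt = Q C_in − Q C − k V C.
dC/dt = (Q/V) C_in − (Q/V + k) C; effective rate a = Q/V + k = 0.0300298 + 0.01643 = 0.0464598 min⁻¹.
C_ss = Q C_in/(Q + kV) = 3.49229 mol/L; C(t) = C_ss + (C₀ − C_ss) e^(−a t).
C(59.41) = 3.49229 + (4.21471)·e^(−0.0464598·59.41) = 3.49229 + (4.21471)·0.0632806 = 3.75900 mol/L.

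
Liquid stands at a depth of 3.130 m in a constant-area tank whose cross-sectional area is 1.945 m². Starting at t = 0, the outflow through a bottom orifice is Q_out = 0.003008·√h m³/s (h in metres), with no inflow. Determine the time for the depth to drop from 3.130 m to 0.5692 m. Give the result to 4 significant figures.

1312 s

With no inflow, A dh/dt = −0.003008 √h.
∫ h^(−1/2) dh = −(0.003008/A) ∫ dt, giving 2√h = 2√h₀ − (0.003008/A) t.
t = 2A(√h₀ − √h)/0.003008 = 2·1.945·(√3.130 − √0.5692)/0.003008
  = 3.89000 × (1.76918 − 0.754453) / 0.003008 = 1312.26 s.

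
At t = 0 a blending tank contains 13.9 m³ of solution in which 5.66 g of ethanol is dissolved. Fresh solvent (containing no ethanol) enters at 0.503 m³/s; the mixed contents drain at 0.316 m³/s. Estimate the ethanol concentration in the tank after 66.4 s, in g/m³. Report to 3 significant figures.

Total volume: dV/dt = Q_in − Q_out = 0.18700 m³/s, so V(t) = 13.9 + 0.18700 t and V(66.4) = 26.317 m³.
Species balance (pure solvent in): dm/dt = −Q_out · m/V(t).
Separate: dm/m = −Q_out dt/V(t) ⇒ ln(m/m₀) = −(Q_out/(Q_in−Q_out)) ln(V/V₀).
m = m₀ (V₀/V)^(Q_out/(Q_in−Q_out)) = 5.66 × (13.9/26.317)^(1.6898) = 1.9247 g.
C = m/V = 1.9247/26.317 = 0.073136 g/m³.

0.0731 g/m³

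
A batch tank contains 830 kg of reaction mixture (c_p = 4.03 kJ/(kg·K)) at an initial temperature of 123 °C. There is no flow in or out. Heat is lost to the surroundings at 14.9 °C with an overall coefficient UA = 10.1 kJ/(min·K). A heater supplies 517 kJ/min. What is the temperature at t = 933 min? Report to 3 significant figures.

M c_p dT/dt = −UA(T − T_amb) + Q̇.
dT/dt = (T_ss − T)/τ with T_ss = T_amb + Q̇/UA = 14.9 + 517/10.1 = 66.088 °C, τ = M c_p/UA = 830·4.03/10.1 = 331.18 min.
T approaches T_ss exponentially: T(t) = T_ss + (T₀ − T_ss) e^(−t/τ).
T(933) = 66.088 + (56.912)·0.059772 = 69.490 °C.

69.5 °C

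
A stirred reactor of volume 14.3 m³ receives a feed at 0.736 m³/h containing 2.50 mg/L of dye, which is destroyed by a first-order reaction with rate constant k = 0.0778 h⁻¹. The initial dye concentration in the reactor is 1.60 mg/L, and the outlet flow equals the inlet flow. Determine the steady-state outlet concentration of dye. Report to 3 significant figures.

0.995 mg/L

V dC/dt = Q(C_in − C) − k V C.
At steady state: 0 = Q C_in − (Q + kV) C_ss, so C_ss = Q C_in/(Q + kV).
C_ss = 0.736·2.50/(0.736 + 0.0778·14.3) = 1.8400/1.8485 = 0.99538 mg/L.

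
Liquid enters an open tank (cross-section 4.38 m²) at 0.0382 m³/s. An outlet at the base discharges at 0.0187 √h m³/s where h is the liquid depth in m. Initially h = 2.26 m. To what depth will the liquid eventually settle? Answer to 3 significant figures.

4.17 m

A dh/dt = Q_in − 0.0187 √h. Steady state requires inflow = outflow:
Q_in = 0.0187 √h_ss ⇒ √h_ss = 0.0382/0.0187 = 2.0428.
h_ss = 2.0428² = 4.1730 m. (Since h₀ = 2.26 m < h_ss, the level will rise toward this value.)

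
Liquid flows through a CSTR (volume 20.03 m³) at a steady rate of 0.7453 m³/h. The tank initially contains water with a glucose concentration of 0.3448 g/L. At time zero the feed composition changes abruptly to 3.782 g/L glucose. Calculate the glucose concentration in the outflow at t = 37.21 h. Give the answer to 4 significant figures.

2.921 g/L

Mass balance on the solute (V constant): V dC/dt = Q(C_in − C).
So dC/dt = (C_in − C)/τ with τ = V/Q = 20.03/0.7453 = 26.8751 h.
C approaches C_in exponentially: C(t) = C_in + (C₀ − C_in) e^(−t/τ).
C(37.21) = 3.782 + (0.3448 − 3.782)·e^(−37.21/26.8751) = 3.782 + (-3.43720)·0.250436 = 2.92120 g/L.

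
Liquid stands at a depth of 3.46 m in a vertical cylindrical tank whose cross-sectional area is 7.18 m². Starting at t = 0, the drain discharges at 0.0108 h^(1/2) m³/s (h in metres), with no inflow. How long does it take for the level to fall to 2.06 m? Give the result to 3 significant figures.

With no inflow, A dh/dt = −0.0108 √h.
Separate and integrate: 2(√h − √h₀) = −(0.0108/A) t.
t = 2A(√h₀ − √h)/0.0108 = 2·7.18·(√3.46 − √2.06)/0.0108
  = 14.360 × (1.8601 − 1.4353) / 0.0108 = 564.88 s.

565 s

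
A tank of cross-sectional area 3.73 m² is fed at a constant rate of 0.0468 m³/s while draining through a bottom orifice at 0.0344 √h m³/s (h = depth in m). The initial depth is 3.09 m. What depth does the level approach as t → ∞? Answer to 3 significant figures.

Volume balance on the tank: A dh/dt = Q_in − 0.0344 √h. At steady state dh/dt = 0:
Q_in = 0.0344 √h_ss ⇒ √h_ss = 0.0468/0.0344 = 1.3605.
h_ss = 1.3605² = 1.8509 m. (Since h₀ = 3.09 m > h_ss, the level will fall toward this value.)

1.85 m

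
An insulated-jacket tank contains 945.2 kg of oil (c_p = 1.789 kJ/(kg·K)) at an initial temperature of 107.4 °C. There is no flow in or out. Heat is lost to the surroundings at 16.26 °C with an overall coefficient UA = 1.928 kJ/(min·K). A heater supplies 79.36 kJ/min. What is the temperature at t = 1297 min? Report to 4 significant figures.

68.81 °C

Lumped-capacitance energy balance: M c_p dT/dt = UA(T_amb − T) + Q̇.
dT/dt = (T_ss − T)/τ with T_ss = T_amb + Q̇/UA = 16.26 + 79.36/1.928 = 57.4218 °C, τ = M c_p/UA = 945.2·1.789/1.928 = 877.055 min.
T approaches T_ss exponentially: T(t) = T_ss + (T₀ − T_ss) e^(−t/τ).
T(1297) = 57.4218 + (49.9782)·0.227908 = 68.8123 °C.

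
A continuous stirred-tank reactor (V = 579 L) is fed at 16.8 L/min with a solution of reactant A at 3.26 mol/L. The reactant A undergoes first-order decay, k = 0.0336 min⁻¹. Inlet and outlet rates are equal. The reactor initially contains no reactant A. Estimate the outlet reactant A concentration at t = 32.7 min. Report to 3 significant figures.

Accumulation = in − out − consumed: V dC/dt = Q C_in − Q C − k V C.
dC/dt = (Q/V) C_in − (Q/V + k) C; effective rate a = Q/V + k = 0.029016 + 0.0336 = 0.062616 min⁻¹.
C_ss = Q C_in/(Q + kV) = 1.5107 mol/L; C(t) = C_ss + (C₀ − C_ss) e^(−a t).
C(32.7) = 1.5107 + (-1.5107)·e^(−0.062616·32.7) = 1.5107 + (-1.5107)·0.12905 = 1.3157 mol/L.

1.32 mol/L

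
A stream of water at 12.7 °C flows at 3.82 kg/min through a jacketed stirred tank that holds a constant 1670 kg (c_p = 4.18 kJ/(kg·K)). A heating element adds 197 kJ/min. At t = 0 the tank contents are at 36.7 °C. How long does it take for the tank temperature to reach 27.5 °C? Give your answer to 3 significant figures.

680 min

Heat balance on the well-mixed liquid: M c_p dT/dt = ṁ c_p (T_in − T) + 197.
τ = M/ṁ = 437.17 min; T_ss = T_in + Q̇/(ṁ c_p) = 25.037 °C.
T(t) = T_ss + (T₀ − T_ss) e^(−t/τ). Set T = 27.5:
e^(−t/τ) = (27.5 − 25.037)/(36.7 − 25.037) = 0.21115
t = −437.17 · ln(0.21115) = 679.89 min.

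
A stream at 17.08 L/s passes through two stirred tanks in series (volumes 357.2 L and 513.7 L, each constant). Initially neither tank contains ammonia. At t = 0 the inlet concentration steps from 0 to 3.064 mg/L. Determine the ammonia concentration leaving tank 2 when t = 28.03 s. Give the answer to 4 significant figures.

Time constants: τᵢ = Vᵢ/Q for each well-mixed tank.
τ₁ = 357.2/17.08 = 20.9133 s; τ₂ = 513.7/17.08 = 30.0761 s.
Tank 1: C₁ = C_in(1 − e^(−t/τ₁)). Tank 2 (τ₁ ≠ τ₂): C₂ = C_in[1 − (τ₁ e^(−t/τ₁) − τ₂ e^(−t/τ₂))/(τ₁ − τ₂)].
At t = 28.03: e^(−t/τ₁) = 0.261769, e^(−t/τ₂) = 0.393778.
C₂ = 3.064·[1 − (20.9133·0.261769 − 30.0761·0.393778)/(-9.16276)] = 3.064·0.304922 = 0.934282 mg/L.

0.9343 mg/L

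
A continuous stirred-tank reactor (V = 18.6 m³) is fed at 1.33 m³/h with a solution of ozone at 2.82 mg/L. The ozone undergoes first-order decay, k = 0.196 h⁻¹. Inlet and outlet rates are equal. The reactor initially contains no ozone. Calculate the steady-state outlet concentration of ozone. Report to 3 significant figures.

0.754 mg/L

Accumulation = in − out − consumed: V dC/dt = Q C_in − Q C − k V C.
At steady state: 0 = Q C_in − (Q + kV) C_ss, so C_ss = Q C_in/(Q + kV).
C_ss = 1.33·2.82/(1.33 + 0.196·18.6) = 3.7506/4.9756 = 0.75380 mg/L.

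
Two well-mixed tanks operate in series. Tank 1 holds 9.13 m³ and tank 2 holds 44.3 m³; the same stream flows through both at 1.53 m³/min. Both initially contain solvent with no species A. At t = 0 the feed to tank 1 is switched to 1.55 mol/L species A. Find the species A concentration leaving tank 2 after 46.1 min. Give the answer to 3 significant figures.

1.15 mol/L

Species balance on tank i: dCᵢ/dt = (Cᵢ₋₁ − Cᵢ)/τᵢ with τᵢ = Vᵢ/Q.
τ₁ = 9.13/1.53 = 5.9673 min; τ₂ = 44.3/1.53 = 28.954 min.
Tank 1: C₁ = C_in(1 − e^(−t/τ₁)). Tank 2 (τ₁ ≠ τ₂): C₂ = C_in[1 − (τ₁ e^(−t/τ₁) − τ₂ e^(−t/τ₂))/(τ₁ − τ₂)].
At t = 46.1: e^(−t/τ₁) = 0.00044147, e^(−t/τ₂) = 0.20348.
C₂ = 1.55·[1 − (5.9673·0.00044147 − 28.954·0.20348)/(-22.987)] = 1.55·0.74381 = 1.1529 mol/L.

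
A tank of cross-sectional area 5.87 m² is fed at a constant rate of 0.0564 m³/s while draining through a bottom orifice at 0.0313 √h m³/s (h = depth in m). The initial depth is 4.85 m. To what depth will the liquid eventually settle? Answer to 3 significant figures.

A dh/dt = Q_in − 0.0313 √h. Steady state requires inflow = outflow:
Q_in = 0.0313 √h_ss ⇒ √h_ss = 0.0564/0.0313 = 1.8019.
h_ss = 1.8019² = 3.2469 m. (Since h₀ = 4.85 m > h_ss, the level will fall toward this value.)

3.25 m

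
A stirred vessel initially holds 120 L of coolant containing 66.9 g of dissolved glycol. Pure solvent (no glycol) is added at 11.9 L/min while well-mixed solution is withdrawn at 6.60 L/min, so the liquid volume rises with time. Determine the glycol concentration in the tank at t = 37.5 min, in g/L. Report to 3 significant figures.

Let m(t) be the amount of glycol. Volume: V(t) = V₀ + (Q_in − Q_out) t = 120 + 5.3000 t; V(37.5) = 318.75 L.
Species balance (pure solvent in): dm/dt = −Q_out · m/V(t).
dm/m = −Q_out dt/(V₀ + 5.3000 t); integrating gives ln(m/m₀) = −(Q_out/(Q_in−Q_out)) ln(V/V₀).
m = m₀ (V₀/V)^(Q_out/(Q_in−Q_out)) = 66.9 × (120/318.75)^(1.2453) = 19.819 g.
C = m/V = 19.819/318.75 = 0.062179 g/L.

0.0622 g/L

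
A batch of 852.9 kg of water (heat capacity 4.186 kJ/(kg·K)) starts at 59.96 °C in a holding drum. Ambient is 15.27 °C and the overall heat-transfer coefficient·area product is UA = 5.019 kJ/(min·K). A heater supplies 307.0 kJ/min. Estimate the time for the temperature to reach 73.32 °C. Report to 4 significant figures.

1184 min

Lumped-capacitance energy balance: M c_p dT/dt = UA(T_amb − T) + Q̇.
τ = M c_p/UA = 711.345 min; T_ss = T_amb + Q̇/UA = 15.27 + 307.0/5.019 = 76.4376 °C.
T(t) = T_ss + (T₀ − T_ss)e^(−t/τ); set T = 73.32:
t = −τ ln[(T − T_ss)/(T₀ − T_ss)] = −711.345 · ln(0.189201) = 1184.35 min.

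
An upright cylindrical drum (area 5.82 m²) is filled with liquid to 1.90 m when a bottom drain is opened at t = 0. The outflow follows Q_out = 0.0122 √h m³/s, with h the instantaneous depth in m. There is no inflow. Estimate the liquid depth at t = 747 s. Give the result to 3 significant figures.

A dh/dt = −Q_out = −0.0122 √h.
∫ h^(−1/2) dh = −(0.0122/A) ∫ dt, giving 2√h = 2√h₀ − (0.0122/A) t.
√h = √1.90 − 0.0122·747/(2·5.82) = 1.3784 − 0.78294 = 0.59547.
h = 0.59547² = 0.35458 m.

0.355 m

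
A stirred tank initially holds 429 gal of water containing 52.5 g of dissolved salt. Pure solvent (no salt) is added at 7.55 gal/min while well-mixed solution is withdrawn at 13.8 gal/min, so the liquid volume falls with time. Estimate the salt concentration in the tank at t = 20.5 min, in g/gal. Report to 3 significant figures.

0.0797 g/gal

Total volume: dV/dt = Q_in − Q_out = -6.2500 gal/min, so V(t) = 429 − 6.2500 t and V(20.5) = 300.88 gal.
Solute balance: dm/dt = 0 − Q_out C = −Q_out m/V(t).
dm/m = −Q_out dt/(V₀ − 6.2500 t); integrating gives ln(m/m₀) = −(Q_out/(Q_in−Q_out)) ln(V/V₀).
m = m₀ (V₀/V)^(Q_out/(Q_in−Q_out)) = 52.5 × (429/300.88)^(-2.2080) = 23.987 g.
C = m/V = 23.987/300.88 = 0.079723 g/gal.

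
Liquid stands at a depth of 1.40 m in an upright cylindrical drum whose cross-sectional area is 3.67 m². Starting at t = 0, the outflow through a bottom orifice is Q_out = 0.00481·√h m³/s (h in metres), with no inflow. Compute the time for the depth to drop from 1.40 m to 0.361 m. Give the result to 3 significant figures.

889 s

Volume balance on the tank: A dh/dt = −0.00481 √h.
∫ h^(−1/2) dh = −(0.00481/A) ∫ dt, giving 2√h = 2√h₀ − (0.00481/A) t.
t = 2A(√h₀ − √h)/0.00481 = 2·3.67·(√1.40 − √0.361)/0.00481
  = 7.3400 × (1.1832 − 0.60083) / 0.00481 = 888.71 s.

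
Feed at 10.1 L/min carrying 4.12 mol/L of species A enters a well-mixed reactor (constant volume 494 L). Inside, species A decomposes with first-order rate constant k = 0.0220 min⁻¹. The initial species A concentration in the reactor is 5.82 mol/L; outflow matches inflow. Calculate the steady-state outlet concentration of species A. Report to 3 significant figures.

1.98 mol/L

Accumulation = in − out − consumed: V dC/dt = Q C_in − Q C − k V C.
Steady state (dC/dt = 0): C_ss = Q C_in/(Q + kV) = C_in/(1 + kV/Q).
C_ss = 10.1·4.12/(10.1 + 0.0220·494) = 41.612/20.968 = 1.9845 mol/L.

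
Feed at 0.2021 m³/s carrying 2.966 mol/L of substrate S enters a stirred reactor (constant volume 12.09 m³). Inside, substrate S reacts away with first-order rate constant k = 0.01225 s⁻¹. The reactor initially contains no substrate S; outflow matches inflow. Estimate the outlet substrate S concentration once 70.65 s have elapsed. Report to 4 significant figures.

1.491 mol/L

Accumulation = in − out − consumed: V dC/dt = Q C_in − Q C − k V C.
This is linear with rate a = Q/V + k = 0.0289663 s⁻¹.
C_ss = Q C_in/(Q + kV) = 1.71166 mol/L; C(t) = C_ss + (C₀ − C_ss) e^(−a t).
C(70.65) = 1.71166 + (-1.71166)·e^(−0.0289663·70.65) = 1.71166 + (-1.71166)·0.129190 = 1.49053 mol/L.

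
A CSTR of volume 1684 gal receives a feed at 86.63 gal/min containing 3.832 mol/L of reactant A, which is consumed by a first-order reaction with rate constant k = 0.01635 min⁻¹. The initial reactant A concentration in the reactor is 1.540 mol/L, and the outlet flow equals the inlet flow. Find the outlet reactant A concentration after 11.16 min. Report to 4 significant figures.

2.266 mol/L

V dC/dt = Q(C_in − C) − k V C.
This is linear with rate a = Q/V + k = 0.0677930 min⁻¹.
C_ss = Q C_in/(Q + kV) = 2.90782 mol/L; C(t) = C_ss + (C₀ − C_ss) e^(−a t).
C(11.16) = 2.90782 + (-1.36782)·e^(−0.0677930·11.16) = 2.90782 + (-1.36782)·0.469273 = 2.26594 mol/L.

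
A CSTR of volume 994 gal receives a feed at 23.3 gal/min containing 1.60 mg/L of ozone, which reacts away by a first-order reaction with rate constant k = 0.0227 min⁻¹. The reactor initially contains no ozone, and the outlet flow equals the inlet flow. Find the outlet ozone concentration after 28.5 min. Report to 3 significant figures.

Accumulation = in − out − consumed: V dC/dt = Q C_in − Q C − k V C.
dC/dt = (Q/V) C_in − (Q/V + k) C; effective rate a = Q/V + k = 0.023441 + 0.0227 = 0.046141 min⁻¹.
C_ss = Q C_in/(Q + kV) = 0.81284 mg/L; C(t) = C_ss + (C₀ − C_ss) e^(−a t).
C(28.5) = 0.81284 + (-0.81284)·e^(−0.046141·28.5) = 0.81284 + (-0.81284)·0.26847 = 0.59462 mg/L.

0.595 mg/L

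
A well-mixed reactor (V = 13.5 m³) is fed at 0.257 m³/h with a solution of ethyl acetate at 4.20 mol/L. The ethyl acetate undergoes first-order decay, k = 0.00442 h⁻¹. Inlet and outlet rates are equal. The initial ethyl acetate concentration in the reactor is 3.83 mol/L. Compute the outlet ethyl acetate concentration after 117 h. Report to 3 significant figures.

V dC/dt = Q(C_in − C) − k V C.
dC/dt = (Q/V) C_in − (Q/V + k) C; effective rate a = Q/V + k = 0.019037 + 0.00442 = 0.023457 h⁻¹.
C_ss = Q C_in/(Q + kV) = 3.4086 mol/L; C(t) = C_ss + (C₀ − C_ss) e^(−a t).
C(117) = 3.4086 + (0.42140)·e^(−0.023457·117) = 3.4086 + (0.42140)·0.064282 = 3.4357 mol/L.

3.44 mol/L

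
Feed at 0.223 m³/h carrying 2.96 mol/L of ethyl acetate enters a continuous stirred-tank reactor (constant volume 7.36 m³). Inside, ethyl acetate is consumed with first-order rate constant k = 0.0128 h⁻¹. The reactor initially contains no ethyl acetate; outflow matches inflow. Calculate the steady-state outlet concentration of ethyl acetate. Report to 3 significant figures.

Accumulation = in − out − consumed: V dC/dt = Q C_in − Q C − k V C.
Steady state (dC/dt = 0): C_ss = Q C_in/(Q + kV) = C_in/(1 + kV/Q).
C_ss = 0.223·2.96/(0.223 + 0.0128·7.36) = 0.66008/0.31721 = 2.0809 mol/L.

2.08 mol/L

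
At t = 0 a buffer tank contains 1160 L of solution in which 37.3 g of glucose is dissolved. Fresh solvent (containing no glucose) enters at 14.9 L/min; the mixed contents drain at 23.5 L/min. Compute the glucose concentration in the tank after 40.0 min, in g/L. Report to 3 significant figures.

0.0175 g/L

Let m(t) be the amount of glucose. Volume: V(t) = V₀ + (Q_in − Q_out) t = 1160 − 8.6000 t; V(40.0) = 816.00 L.
Solute balance: dm/dt = 0 − Q_out C = −Q_out m/V(t).
Separate: dm/m = −Q_out dt/V(t) ⇒ ln(m/m₀) = −(Q_out/(Q_in−Q_out)) ln(V/V₀).
m = m₀ (V₀/V)^(Q_out/(Q_in−Q_out)) = 37.3 × (1160/816.00)^(-2.7326) = 14.265 g.
C = m/V = 14.265/816.00 = 0.017481 g/L.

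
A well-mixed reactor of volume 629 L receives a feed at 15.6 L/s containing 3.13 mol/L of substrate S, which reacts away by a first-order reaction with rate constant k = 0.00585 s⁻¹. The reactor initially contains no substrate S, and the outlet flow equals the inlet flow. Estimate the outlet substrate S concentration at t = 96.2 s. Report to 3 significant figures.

2.40 mol/L

V dC/dt = Q(C_in − C) − k V C.
dC/dt = (Q/V) C_in − (Q/V + k) C; effective rate a = Q/V + k = 0.024801 + 0.00585 = 0.030651 s⁻¹.
C_ss = Q C_in/(Q + kV) = 2.5326 mol/L; C(t) = C_ss + (C₀ − C_ss) e^(−a t).
C(96.2) = 2.5326 + (-2.5326)·e^(−0.030651·96.2) = 2.5326 + (-2.5326)·0.052410 = 2.3999 mol/L.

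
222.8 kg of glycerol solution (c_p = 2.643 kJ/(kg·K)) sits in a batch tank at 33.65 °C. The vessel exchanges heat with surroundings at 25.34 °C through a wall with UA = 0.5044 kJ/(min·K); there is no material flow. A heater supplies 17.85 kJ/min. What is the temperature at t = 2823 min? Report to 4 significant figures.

58.32 °C

Lumped-capacitance energy balance: M c_p dT/dt = UA(T_amb − T) + Q̇.
dT/dt = (T_ss − T)/τ with T_ss = T_amb + Q̇/UA = 25.34 + 17.85/0.5044 = 60.7286 °C, τ = M c_p/UA = 222.8·2.643/0.5044 = 1167.45 min.
Solution: T(t) = T_ss + (T₀ − T_ss) e^(−t/τ).
T(2823) = 60.7286 + (-27.0786)·0.0890911 = 58.3161 °C.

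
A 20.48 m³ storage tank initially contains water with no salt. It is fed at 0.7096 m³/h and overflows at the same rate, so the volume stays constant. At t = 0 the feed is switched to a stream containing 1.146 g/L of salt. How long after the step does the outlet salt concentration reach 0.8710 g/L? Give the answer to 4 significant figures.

Unsteady species balance (constant V, well mixed): V dC/dt = Q(C_in − C), so τ = V/Q = 28.8613 h.
C(t) = C_in + (C₀ − C_in) e^(−t/τ). Set C = 0.8710 and solve for t:
e^(−t/τ) = (C − C_in)/(C₀ − C_in) = (0.8710 − 1.146)/(0 − 1.146) = 0.239965
t = −τ ln(…) = 28.8613 × 1.42726 = 41.1927 h.

41.19 h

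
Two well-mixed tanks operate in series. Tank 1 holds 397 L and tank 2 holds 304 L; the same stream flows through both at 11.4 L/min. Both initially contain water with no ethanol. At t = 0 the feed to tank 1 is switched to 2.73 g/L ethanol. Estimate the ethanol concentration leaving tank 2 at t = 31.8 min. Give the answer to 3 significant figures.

Species balance on tank i: dCᵢ/dt = (Cᵢ₋₁ − Cᵢ)/τᵢ with τᵢ = Vᵢ/Q.
τ₁ = 397/11.4 = 34.825 min; τ₂ = 304/11.4 = 26.667 min.
Tank 1: C₁ = C_in(1 − e^(−t/τ₁)). Tank 2 (τ₁ ≠ τ₂): C₂ = C_in[1 − (τ₁ e^(−t/τ₁) − τ₂ e^(−t/τ₂))/(τ₁ − τ₂)].
At t = 31.8: e^(−t/τ₁) = 0.40126, e^(−t/τ₂) = 0.30346.
C₂ = 2.73·[1 − (34.825·0.40126 − 26.667·0.30346)/(8.1579)] = 2.73·0.27906 = 0.76183 g/L.

0.762 g/L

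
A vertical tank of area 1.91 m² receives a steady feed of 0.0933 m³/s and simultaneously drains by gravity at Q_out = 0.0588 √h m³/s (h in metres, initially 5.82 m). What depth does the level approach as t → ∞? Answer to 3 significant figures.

Mass balance (ρ constant): A dh/dt = Q_in − 0.0588 √h. At steady state dh/dt = 0:
Q_in = 0.0588 √h_ss ⇒ √h_ss = 0.0933/0.0588 = 1.5867.
h_ss = 1.5867² = 2.5177 m. (Since h₀ = 5.82 m > h_ss, the level will fall toward this value.)

2.52 m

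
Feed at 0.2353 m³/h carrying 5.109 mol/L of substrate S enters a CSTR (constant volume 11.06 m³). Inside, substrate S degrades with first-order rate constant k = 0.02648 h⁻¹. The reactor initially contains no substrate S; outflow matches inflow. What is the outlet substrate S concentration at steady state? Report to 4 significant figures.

V dC/dt = Q(C_in − C) − k V C.
Steady state (dC/dt = 0): C_ss = Q C_in/(Q + kV) = C_in/(1 + kV/Q).
C_ss = 0.2353·5.109/(0.2353 + 0.02648·11.06) = 1.20215/0.528169 = 2.27607 mol/L.

2.276 mol/L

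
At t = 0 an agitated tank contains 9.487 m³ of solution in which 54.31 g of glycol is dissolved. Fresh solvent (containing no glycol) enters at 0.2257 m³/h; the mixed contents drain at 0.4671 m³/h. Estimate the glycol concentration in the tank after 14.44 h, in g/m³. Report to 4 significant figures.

3.731 g/m³

Total volume: dV/dt = Q_in − Q_out = -0.241400 m³/h, so V(t) = 9.487 − 0.241400 t and V(14.44) = 6.00118 m³.
Solute balance: dm/dt = 0 − Q_out C = −Q_out m/V(t).
dm/m = −Q_out dt/(V₀ − 0.241400 t); integrating gives ln(m/m₀) = −(Q_out/(Q_in−Q_out)) ln(V/V₀).
m = m₀ (V₀/V)^(Q_out/(Q_in−Q_out)) = 54.31 × (9.487/6.00118)^(-1.93496) = 22.3888 g.
C = m/V = 22.3888/6.00118 = 3.73073 g/m³.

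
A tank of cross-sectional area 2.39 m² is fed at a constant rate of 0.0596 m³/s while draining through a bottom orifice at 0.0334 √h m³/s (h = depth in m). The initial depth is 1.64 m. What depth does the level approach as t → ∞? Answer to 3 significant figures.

A dh/dt = Q_in − 0.0334 √h. Steady state requires inflow = outflow:
Q_in = 0.0334 √h_ss ⇒ √h_ss = 0.0596/0.0334 = 1.7844.
h_ss = 1.7844² = 3.1842 m. (Since h₀ = 1.64 m < h_ss, the level will rise toward this value.)

3.18 m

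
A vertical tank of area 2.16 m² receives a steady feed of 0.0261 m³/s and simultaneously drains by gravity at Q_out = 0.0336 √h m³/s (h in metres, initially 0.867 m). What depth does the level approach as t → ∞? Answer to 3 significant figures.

0.603 m

Volume balance on the tank: A dh/dt = Q_in − 0.0336 √h. At steady state dh/dt = 0:
Q_in = 0.0336 √h_ss ⇒ √h_ss = 0.0261/0.0336 = 0.77679.
h_ss = 0.77679² = 0.60340 m. (Since h₀ = 0.867 m > h_ss, the level will fall toward this value.)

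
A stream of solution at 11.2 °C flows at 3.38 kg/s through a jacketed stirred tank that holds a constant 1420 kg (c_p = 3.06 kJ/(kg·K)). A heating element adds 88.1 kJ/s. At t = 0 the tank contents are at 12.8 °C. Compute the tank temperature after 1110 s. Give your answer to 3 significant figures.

19.2 °C

M c_p dT/dt = ṁ c_p (T_in − T) + Q̇.
τ = M/ṁ = 420.12 s; T_ss = T_in + Q̇/(ṁ c_p) = 11.2 + 88.1/(3.38·3.06) = 19.718 °C.
T approaches T_ss exponentially: T(t) = T_ss + (T₀ − T_ss) e^(−t/τ).
T(1110) = 19.718 + (-6.9180)·e^(−1110/420.12) = 19.718 + (-6.9180)·0.071211 = 19.225 °C.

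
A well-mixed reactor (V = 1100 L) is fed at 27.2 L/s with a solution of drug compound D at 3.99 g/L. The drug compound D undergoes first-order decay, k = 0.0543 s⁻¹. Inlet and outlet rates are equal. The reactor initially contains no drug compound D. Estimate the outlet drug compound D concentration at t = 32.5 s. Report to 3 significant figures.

1.15 g/L

V dC/dt = Q(C_in − C) − k V C.
This is linear with rate a = Q/V + k = 0.079027 s⁻¹.
C_ss = Q C_in/(Q + kV) = 1.2485 g/L; C(t) = C_ss + (C₀ − C_ss) e^(−a t).
C(32.5) = 1.2485 + (-1.2485)·e^(−0.079027·32.5) = 1.2485 + (-1.2485)·0.076659 = 1.1527 g/L.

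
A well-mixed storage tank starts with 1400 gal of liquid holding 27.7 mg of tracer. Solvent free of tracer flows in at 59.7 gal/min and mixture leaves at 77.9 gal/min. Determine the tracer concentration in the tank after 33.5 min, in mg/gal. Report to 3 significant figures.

Let m(t) be the amount of tracer. Volume: V(t) = V₀ + (Q_in − Q_out) t = 1400 − 18.200 t; V(33.5) = 790.30 gal.
No tracer enters, so dm/dt = −Q_out · (m/V).
Separate: dm/m = −Q_out dt/V(t) ⇒ ln(m/m₀) = −(Q_out/(Q_in−Q_out)) ln(V/V₀).
m = m₀ (V₀/V)^(Q_out/(Q_in−Q_out)) = 27.7 × (1400/790.30)^(-4.2802) = 2.3963 mg.
C = m/V = 2.3963/790.30 = 0.0030322 mg/gal.

0.00303 mg/gal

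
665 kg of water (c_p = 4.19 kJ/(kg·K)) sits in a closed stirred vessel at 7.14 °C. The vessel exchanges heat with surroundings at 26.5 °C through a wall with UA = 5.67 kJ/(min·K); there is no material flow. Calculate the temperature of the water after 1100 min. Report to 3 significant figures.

24.4 °C

M c_p dT/dt = −UA(T − T_amb).
dT/dt = (T_ss − T)/τ with T_ss = T_amb = 26.500 °C, τ = M c_p/UA = 665·4.19/5.67 = 491.42 min.
Integrating: T(t) = T_ss + (T₀ − T_ss) e^(−t/τ).
T(1100) = 26.500 + (-19.360)·0.10663 = 24.436 °C.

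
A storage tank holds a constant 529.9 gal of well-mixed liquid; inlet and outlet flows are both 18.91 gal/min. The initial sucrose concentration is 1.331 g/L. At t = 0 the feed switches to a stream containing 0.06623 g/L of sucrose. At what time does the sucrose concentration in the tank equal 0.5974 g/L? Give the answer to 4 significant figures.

24.31 min

Transient balance on the dissolved component: V dC/dt = Q(C_in − C), so τ = V/Q = 28.0222 min.
C(t) = C_in + (C₀ − C_in) e^(−t/τ). Set C = 0.5974 and solve for t:
e^(−t/τ) = (C − C_in)/(C₀ − C_in) = (0.5974 − 0.06623)/(1.331 − 0.06623) = 0.419974
t = −τ ln(…) = 28.0222 × 0.867563 = 24.3110 min.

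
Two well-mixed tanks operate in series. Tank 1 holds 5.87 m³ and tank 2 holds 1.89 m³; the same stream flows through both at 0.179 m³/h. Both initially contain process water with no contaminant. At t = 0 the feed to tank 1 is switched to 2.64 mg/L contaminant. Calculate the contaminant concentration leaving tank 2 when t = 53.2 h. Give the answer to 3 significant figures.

Each tank obeys Vᵢ dCᵢ/dt = Q(Cᵢ₋₁ − Cᵢ), so τᵢ = Vᵢ/Q.
τ₁ = 5.87/0.179 = 32.793 h; τ₂ = 1.89/0.179 = 10.559 h.
Tank 1: C₁ = C_in(1 − e^(−t/τ₁)). Tank 2 (τ₁ ≠ τ₂): C₂ = C_in[1 − (τ₁ e^(−t/τ₁) − τ₂ e^(−t/τ₂))/(τ₁ − τ₂)].
At t = 53.2: e^(−t/τ₁) = 0.19745, e^(−t/τ₂) = 0.0064833.
C₂ = 2.64·[1 − (32.793·0.19745 − 10.559·0.0064833)/(22.235)] = 2.64·0.71187 = 1.8793 mg/L.

1.88 mg/L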